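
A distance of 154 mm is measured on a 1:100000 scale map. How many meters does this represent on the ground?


ground = 154 mm * 100000 / 1000 = 15400.0 m

15400.0 m


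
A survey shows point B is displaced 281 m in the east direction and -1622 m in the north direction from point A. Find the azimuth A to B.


az = atan2(281, -1622) = 170.2 deg
adjusted to 0-360: 170.2 degrees

170.2 degrees


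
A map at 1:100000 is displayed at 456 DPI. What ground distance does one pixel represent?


pixel_cm = 2.54 / 456 ≈ 0.00557 cm
ground = pixel_cm * 100000 / 100 = 2.54 * 100000 / (456 * 100) = 254000 / 45600 ≈ 5.57 m

5.57 m


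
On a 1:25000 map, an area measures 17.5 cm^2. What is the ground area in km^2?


ground_area = 17.5 * (25000/100)^2 = 1093750.0 m^2 = 1.09375 km^2 ≈ 1.094 km^2

1.094 km^2


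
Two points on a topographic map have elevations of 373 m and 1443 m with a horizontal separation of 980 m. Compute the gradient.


gradient = (1443 - 373) / 980 = 1070 / 980 = 1.0918

1.0918


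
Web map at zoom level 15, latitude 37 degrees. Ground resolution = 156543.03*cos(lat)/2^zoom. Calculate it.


res = 156543.03 * cos(37) / 2^15 = 156543.03 * 0.79863551 / 32768 = 3.82 m/pixel

3.82 m/pixel


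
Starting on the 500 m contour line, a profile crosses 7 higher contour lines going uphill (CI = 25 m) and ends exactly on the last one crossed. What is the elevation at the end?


elevation = 500 + 7 * 25 = 675 m

675 m


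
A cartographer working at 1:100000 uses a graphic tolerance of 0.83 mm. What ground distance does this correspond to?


ground = 0.83 mm * 100000 / 1000 = 83.0 m

83.0 m


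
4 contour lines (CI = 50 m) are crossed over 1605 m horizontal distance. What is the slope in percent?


elevation change = 4 * 50 = 200 m
slope = 200 / 1605 * 100 = 12.5%

12.5%


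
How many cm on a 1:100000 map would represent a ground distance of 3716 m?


map_cm = 3716 * 100 / 100000 = 3.716 cm ≈ 3.72 cm

3.72 cm


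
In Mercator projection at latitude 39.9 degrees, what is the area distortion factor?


area_distortion = 1/cos^2(39.9) = 1.699

1.699


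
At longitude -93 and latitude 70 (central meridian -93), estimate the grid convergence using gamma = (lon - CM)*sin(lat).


gamma = (-93 - -93) * sin(70) = 0 * 0.939693 = 0.0 degrees

0.0 degrees


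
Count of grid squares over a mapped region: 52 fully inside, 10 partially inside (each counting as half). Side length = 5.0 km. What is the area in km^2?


effective squares = 52 + 10 * 0.5 = 57.0
area = 57.0 * 25.0 = 1425.0 km^2

1425.0 km^2


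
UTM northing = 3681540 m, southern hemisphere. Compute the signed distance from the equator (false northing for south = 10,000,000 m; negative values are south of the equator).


For southern: actual = 3681540 - 10000000 = -6318460 m

-6318460 m


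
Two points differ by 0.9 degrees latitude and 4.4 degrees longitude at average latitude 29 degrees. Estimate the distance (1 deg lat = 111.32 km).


dlat_km = 0.9 * 111.32 = 100.188
dlon_km = 4.4 * 111.32 * cos(29) ≈ 428.396
dist = sqrt(100.188^2 + 428.396^2) ≈ 440.0 km

440.0 km


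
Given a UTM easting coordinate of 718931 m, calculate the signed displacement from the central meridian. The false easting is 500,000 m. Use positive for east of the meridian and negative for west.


displacement = 718931 - 500000 = 218931 m

218931 m


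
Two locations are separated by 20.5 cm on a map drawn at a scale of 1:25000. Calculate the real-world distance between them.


ground = 20.5 cm * 25000 / 100 = 5125.0 m = 5.125 km

5.125 km


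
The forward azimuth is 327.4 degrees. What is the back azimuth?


back azimuth = (327.4 + 180) mod 360 = 147.4 degrees

147.4 degrees


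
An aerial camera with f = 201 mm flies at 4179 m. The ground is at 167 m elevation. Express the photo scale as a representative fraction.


scale = f / (H - h) = 201 mm / 4012 m = 201 / 4012000 = 1:19960

1:19960


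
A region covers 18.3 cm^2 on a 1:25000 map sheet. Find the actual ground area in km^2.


ground_area = 18.3 * (25000/100)^2 = 1143750.0 m^2 = 1.14375 km^2 ≈ 1.144 km^2

1.144 km^2


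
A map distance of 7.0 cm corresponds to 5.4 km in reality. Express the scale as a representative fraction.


ground = 5.4 km = 540000 cm; RF denominator = ground / map = 540000 / 7.0 ≈ 77143; RF = 1:77143

1:77143


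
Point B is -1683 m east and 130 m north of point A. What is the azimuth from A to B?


az = atan2(-1683, 130) = -85.6 deg
adjusted to 0-360: 274.4 degrees

274.4 degrees


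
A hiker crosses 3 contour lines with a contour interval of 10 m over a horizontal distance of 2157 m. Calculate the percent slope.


elevation change = 3 * 10 = 30 m
slope = 30 / 2157 * 100 = 1.4%

1.4%


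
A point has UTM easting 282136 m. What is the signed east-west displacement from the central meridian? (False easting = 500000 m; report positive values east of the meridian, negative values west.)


displacement = 282136 - 500000 = -217864 m

-217864 m


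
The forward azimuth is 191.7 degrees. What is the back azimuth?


back azimuth = (191.7 + 180) mod 360 = 11.7 degrees

11.7 degrees


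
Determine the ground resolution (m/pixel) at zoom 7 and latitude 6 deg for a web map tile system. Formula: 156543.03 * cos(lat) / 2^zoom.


res = 156543.03 * cos(6) / 2^7 = 156543.03 * 0.9945219 / 128 = 1216.29 m/pixel

1216.29 m/pixel


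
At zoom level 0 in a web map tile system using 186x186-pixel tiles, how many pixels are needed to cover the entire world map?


tiles per axis = 2^0 = 1
total tiles = 1^2 = 1
pixels per axis = 1 * 186 = 186
total pixels = 186^2 = 34596

34596 pixels


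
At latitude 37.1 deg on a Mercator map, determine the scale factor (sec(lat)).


SF = 1 / cos(37.1) = 1 / 0.797584 = 1.254

1.254


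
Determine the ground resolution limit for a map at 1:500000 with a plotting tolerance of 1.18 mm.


ground = 1.18 mm * 500000 / 1000 = 590.0 m

590.0 m


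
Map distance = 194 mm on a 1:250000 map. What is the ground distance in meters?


ground = 194 mm * 250000 / 1000 = 48500.0 m

48500.0 m


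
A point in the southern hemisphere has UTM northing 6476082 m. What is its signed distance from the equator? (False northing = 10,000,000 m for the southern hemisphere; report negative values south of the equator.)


For southern: actual = 6476082 - 10000000 = -3523918 m

-3523918 m


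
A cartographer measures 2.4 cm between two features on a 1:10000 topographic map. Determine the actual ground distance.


ground = 2.4 cm * 10000 / 100 = 240.0 m

240.0 m


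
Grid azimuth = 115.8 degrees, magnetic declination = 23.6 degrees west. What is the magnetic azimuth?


magnetic azimuth = grid azimuth - declination (east +ve)
mag_az = 115.8 - -23.6 = 139.4 degrees

139.4 degrees


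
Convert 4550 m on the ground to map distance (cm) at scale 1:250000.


map_cm = 4550 * 100 / 250000 = 1.82 cm

1.82 cm


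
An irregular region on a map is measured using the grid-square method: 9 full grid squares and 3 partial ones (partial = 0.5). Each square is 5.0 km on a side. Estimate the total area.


effective squares = 9 + 3 * 0.5 = 10.5
area = 10.5 * 25.0 = 262.5 km^2

262.5 km^2


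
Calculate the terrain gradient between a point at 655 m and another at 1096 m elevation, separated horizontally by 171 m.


gradient = (1096 - 655) / 171 = 441 / 171 = 2.5789

2.5789


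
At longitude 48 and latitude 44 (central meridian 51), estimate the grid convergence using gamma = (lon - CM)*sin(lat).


gamma = (48 - 51) * sin(44) = -3 * 0.694658 = -2.084 degrees

-2.084 degrees


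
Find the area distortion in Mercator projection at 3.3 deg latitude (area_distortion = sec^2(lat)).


area_distortion = 1/cos^2(3.3) = 1.003

1.003


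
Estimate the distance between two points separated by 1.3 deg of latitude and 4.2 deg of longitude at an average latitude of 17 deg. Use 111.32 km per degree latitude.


dlat_km = 1.3 * 111.32 = 144.716
dlon_km = 4.2 * 111.32 * cos(17) ≈ 447.115
dist = sqrt(144.716^2 + 447.115^2) ≈ 470.0 km

470.0 km


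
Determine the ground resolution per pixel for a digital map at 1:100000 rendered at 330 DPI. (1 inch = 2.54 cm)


pixel_cm = 2.54 / 330 ≈ 0.007697 cm
ground = pixel_cm * 100000 / 100 = 2.54 * 100000 / (330 * 100) = 254000 / 33000 ≈ 7.7 m

7.7 m


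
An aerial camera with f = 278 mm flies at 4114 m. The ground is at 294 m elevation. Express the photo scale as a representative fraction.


scale = f / (H - h) = 278 mm / 3820 m = 278 / 3820000 = 1:13741

1:13741


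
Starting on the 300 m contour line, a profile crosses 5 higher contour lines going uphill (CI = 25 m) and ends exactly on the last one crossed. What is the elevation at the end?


elevation = 300 + 5 * 25 = 425 m

425 m


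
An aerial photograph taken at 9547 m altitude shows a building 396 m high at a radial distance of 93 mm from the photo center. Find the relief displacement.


d = h * r / H = 396 * 93 / 9547 = 3.86 mm

3.86 mm


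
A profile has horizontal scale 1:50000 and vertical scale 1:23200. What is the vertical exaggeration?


VE = horizontal_scale / vertical_scale = 50000 / 23200 ≈ 2.2

2.2x


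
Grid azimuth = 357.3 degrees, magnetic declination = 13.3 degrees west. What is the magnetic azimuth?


magnetic azimuth = grid azimuth - declination (east +ve)
mag_az = 357.3 - -13.3 = 10.6 degrees

10.6 degrees


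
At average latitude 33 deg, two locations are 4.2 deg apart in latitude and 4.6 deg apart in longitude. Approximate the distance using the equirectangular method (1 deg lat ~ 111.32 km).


dlat_km = 4.2 * 111.32 = 467.544
dlon_km = 4.6 * 111.32 * cos(33) ≈ 429.46
dist = sqrt(467.544^2 + 429.46^2) ≈ 634.8 km

634.8 km


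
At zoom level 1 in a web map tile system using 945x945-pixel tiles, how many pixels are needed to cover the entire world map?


tiles per axis = 2^1 = 2
total tiles = 2^2 = 4
pixels per axis = 2 * 945 = 1890
total pixels = 1890^2 = 3572100

3572100 pixels


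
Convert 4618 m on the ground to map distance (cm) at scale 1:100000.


map_cm = 4618 * 100 / 100000 = 4.618 cm ≈ 4.62 cm

4.62 cm


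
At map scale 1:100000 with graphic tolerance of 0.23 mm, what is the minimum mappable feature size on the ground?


ground = 0.23 mm * 100000 / 1000 = 23.0 m

23.0 m


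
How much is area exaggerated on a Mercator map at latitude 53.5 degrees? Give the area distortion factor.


area_distortion = 1/cos^2(53.5) = 2.826

2.826


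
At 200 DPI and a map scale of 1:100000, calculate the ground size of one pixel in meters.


pixel_cm = 2.54 / 200 = 0.0127 cm
ground = pixel_cm * 100000 / 100 = 2.54 * 100000 / (200 * 100) = 254000 / 20000 = 12.7 m

12.7 m


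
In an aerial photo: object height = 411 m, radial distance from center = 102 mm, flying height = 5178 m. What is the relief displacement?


d = h * r / H = 411 * 102 / 5178 = 8.1 mm

8.1 mm


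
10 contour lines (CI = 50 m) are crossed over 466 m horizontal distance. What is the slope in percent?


elevation change = 10 * 50 = 500 m
slope = 500 / 466 * 100 = 107.3%

107.3%


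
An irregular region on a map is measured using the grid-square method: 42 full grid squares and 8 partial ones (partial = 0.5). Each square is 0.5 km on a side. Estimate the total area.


effective squares = 42 + 8 * 0.5 = 46.0
area = 46.0 * 0.25 = 11.5 km^2

11.5 km^2


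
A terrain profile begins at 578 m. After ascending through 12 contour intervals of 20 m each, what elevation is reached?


elevation = 578 + 12 * 20 = 818 m

818 m


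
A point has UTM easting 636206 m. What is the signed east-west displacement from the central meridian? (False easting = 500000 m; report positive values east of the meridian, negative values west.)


displacement = 636206 - 500000 = 136206 m

136206 m


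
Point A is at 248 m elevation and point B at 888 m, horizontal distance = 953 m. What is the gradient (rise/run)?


gradient = (888 - 248) / 953 = 640 / 953 = 0.6716

0.6716


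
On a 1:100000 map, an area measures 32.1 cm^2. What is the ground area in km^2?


ground_area = 32.1 * (100000/100)^2 = 32100000.0 m^2 = 32.1 km^2

32.1 km^2


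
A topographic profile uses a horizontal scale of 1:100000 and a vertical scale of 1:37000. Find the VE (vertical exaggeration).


VE = horizontal_scale / vertical_scale = 100000 / 37000 ≈ 2.7

2.7x


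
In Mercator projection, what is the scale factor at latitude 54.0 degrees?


SF = 1 / cos(54.0) = 1 / 0.587785 = 1.701

1.701


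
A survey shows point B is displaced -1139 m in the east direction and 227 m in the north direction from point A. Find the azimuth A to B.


az = atan2(-1139, 227) = -78.7 deg
adjusted to 0-360: 281.3 degrees

281.3 degrees


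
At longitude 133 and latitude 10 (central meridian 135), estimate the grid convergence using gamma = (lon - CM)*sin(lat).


gamma = (133 - 135) * sin(10) = -2 * 0.173648 = -0.347 degrees

-0.347 degrees


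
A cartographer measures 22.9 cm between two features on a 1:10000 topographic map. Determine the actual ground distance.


ground = 22.9 cm * 10000 / 100 = 2290.0 m = 2.29 km

2.29 km


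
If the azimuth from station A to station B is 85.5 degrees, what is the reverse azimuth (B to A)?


back azimuth = (85.5 + 180) mod 360 = 265.5 degrees

265.5 degrees


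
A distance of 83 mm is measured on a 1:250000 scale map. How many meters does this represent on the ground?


ground = 83 mm * 250000 / 1000 = 20750.0 m

20750.0 m


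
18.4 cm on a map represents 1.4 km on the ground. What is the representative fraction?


ground = 1.4 km = 140000 cm; RF denominator = ground / map = 140000 / 18.4 ≈ 7609; RF = 1:7609

1:7609


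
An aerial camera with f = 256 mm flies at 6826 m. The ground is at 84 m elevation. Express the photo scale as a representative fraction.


scale = f / (H - h) = 256 mm / 6742 m = 256 / 6742000 = 1:26336

1:26336


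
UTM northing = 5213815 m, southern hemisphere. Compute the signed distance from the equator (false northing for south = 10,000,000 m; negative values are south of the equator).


For southern: actual = 5213815 - 10000000 = -4786185 m

-4786185 m


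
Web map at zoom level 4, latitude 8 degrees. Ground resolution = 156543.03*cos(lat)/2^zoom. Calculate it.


res = 156543.03 * cos(8) / 2^4 = 156543.03 * 0.99026807 / 16 = 9688.72 m/pixel

9688.72 m/pixel


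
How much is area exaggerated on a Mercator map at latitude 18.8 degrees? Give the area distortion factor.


area_distortion = 1/cos^2(18.8) = 1.116

1.116


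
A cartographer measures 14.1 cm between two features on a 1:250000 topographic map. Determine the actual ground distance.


ground = 14.1 cm * 250000 / 100 = 35250.0 m = 35.25 km

35.25 km


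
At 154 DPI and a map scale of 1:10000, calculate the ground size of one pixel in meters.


pixel_cm = 2.54 / 154 ≈ 0.016494 cm
ground = pixel_cm * 10000 / 100 = 2.54 * 10000 / (154 * 100) = 25400 / 15400 ≈ 1.65 m

1.65 m


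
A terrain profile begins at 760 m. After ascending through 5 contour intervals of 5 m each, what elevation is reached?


elevation = 760 + 5 * 5 = 785 m

785 m


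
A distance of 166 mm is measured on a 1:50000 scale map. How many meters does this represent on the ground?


ground = 166 mm * 50000 / 1000 = 8300.0 m

8300.0 m


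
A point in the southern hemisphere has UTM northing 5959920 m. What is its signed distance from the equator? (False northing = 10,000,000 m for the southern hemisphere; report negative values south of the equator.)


For southern: actual = 5959920 - 10000000 = -4040080 m

-4040080 m


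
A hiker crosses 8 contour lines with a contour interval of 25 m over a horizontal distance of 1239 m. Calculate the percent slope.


elevation change = 8 * 25 = 200 m
slope = 200 / 1239 * 100 = 16.1%

16.1%


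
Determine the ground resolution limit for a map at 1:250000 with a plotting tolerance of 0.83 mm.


ground = 0.83 mm * 250000 / 1000 = 207.5 m

207.5 m


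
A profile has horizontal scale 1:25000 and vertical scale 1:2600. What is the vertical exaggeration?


VE = horizontal_scale / vertical_scale = 25000 / 2600 ≈ 9.6

9.6x


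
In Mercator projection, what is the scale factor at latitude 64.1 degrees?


SF = 1 / cos(64.1) = 1 / 0.436802 = 2.289

2.289


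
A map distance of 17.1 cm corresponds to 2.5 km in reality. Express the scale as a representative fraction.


ground = 2.5 km = 250000 cm; RF denominator = ground / map = 250000 / 17.1 ≈ 14620; RF = 1:14620

1:14620


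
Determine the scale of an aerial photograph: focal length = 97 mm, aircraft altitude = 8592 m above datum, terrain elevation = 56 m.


scale = f / (H - h) = 97 mm / 8536 m = 97 / 8536000 = 1:88000

1:88000


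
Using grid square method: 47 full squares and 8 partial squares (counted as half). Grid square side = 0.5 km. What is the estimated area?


effective squares = 47 + 8 * 0.5 = 51.0
area = 51.0 * 0.25 = 12.75 km^2

12.75 km^2


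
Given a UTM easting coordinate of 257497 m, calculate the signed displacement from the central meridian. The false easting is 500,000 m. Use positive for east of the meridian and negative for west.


displacement = 257497 - 500000 = -242503 m

-242503 m


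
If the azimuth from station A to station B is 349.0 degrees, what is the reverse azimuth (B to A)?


back azimuth = (349.0 + 180) mod 360 = 169.0 degrees

169.0 degrees


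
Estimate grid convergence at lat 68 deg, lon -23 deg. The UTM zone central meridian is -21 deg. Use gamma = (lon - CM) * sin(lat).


gamma = (-23 - -21) * sin(68) = -2 * 0.927184 = -1.854 degrees

-1.854 degrees


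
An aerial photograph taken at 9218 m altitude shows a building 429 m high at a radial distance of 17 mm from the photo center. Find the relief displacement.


d = h * r / H = 429 * 17 / 9218 = 0.79 mm

0.79 mm


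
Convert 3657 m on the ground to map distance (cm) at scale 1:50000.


map_cm = 3657 * 100 / 50000 = 7.314 cm ≈ 7.31 cm

7.31 cm


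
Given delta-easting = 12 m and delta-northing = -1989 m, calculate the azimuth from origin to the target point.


az = atan2(12, -1989) = 179.7 deg
adjusted to 0-360: 179.7 degrees

179.7 degrees


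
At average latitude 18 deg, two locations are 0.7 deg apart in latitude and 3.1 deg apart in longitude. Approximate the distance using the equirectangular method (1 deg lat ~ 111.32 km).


dlat_km = 0.7 * 111.32 = 77.924
dlon_km = 3.1 * 111.32 * cos(18) ≈ 328.202
dist = sqrt(77.924^2 + 328.202^2) ≈ 337.3 km

337.3 km


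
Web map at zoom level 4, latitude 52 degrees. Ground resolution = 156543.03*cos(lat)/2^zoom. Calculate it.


res = 156543.03 * cos(52) / 2^4 = 156543.03 * 0.61566148 / 16 = 6023.59 m/pixel

6023.59 m/pixel


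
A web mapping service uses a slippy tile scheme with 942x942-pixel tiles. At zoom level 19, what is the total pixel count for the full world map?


tiles per axis = 2^19 = 524288
total tiles = 524288^2 = 274877906944
pixels per axis = 524288 * 942 = 493879296
total pixels = 493879296^2 = 243916759017455616

243916759017455616 pixels


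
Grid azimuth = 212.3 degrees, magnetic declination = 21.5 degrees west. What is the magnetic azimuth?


magnetic azimuth = grid azimuth - declination (east +ve)
mag_az = 212.3 - -21.5 = 233.8 degrees

233.8 degrees


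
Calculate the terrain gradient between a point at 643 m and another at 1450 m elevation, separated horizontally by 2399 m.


gradient = (1450 - 643) / 2399 = 807 / 2399 = 0.3364

0.3364


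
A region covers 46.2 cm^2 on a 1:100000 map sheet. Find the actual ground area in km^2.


ground_area = 46.2 * (100000/100)^2 = 46200000.0 m^2 = 46.2 km^2

46.2 km^2


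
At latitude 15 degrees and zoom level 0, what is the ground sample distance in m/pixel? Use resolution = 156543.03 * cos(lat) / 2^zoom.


res = 156543.03 * cos(15) / 2^0 = 156543.03 * 0.96592583 / 1 = 151208.96 m/pixel

151208.96 m/pixel


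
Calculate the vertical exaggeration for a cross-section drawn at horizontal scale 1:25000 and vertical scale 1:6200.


VE = horizontal_scale / vertical_scale = 25000 / 6200 ≈ 4.0

4.0x


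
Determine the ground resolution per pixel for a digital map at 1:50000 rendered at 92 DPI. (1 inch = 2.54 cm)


pixel_cm = 2.54 / 92 ≈ 0.027609 cm
ground = pixel_cm * 50000 / 100 = 2.54 * 50000 / (92 * 100) = 127000 / 9200 ≈ 13.8 m

13.8 m


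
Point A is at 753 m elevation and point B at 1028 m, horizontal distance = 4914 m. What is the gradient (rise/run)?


gradient = (1028 - 753) / 4914 = 275 / 4914 = 0.056

0.056


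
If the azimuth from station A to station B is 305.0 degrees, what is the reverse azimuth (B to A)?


back azimuth = (305.0 + 180) mod 360 = 125.0 degrees

125.0 degrees


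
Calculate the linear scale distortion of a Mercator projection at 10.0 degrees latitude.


SF = 1 / cos(10.0) = 1 / 0.984808 = 1.015

1.015


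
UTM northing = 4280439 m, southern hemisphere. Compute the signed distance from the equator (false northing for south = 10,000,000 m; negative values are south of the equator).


For southern: actual = 4280439 - 10000000 = -5719561 m

-5719561 m


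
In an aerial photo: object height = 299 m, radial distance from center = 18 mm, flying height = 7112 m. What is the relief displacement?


d = h * r / H = 299 * 18 / 7112 = 0.76 mm

0.76 mm


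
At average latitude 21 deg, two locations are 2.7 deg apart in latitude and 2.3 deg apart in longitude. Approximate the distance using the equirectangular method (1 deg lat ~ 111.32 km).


dlat_km = 2.7 * 111.32 = 300.564
dlon_km = 2.3 * 111.32 * cos(21) ≈ 239.03
dist = sqrt(300.564^2 + 239.03^2) ≈ 384.0 km

384.0 km


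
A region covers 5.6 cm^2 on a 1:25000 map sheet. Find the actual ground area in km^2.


ground_area = 5.6 * (25000/100)^2 = 350000.0 m^2 = 0.35 km^2

0.35 km^2


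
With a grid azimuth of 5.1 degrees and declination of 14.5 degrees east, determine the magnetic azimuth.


magnetic azimuth = grid azimuth - declination (east +ve)
mag_az = 5.1 - 14.5 = 350.6 degrees

350.6 degrees


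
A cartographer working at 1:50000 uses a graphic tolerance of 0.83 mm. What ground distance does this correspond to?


ground = 0.83 mm * 50000 / 1000 = 41.5 m

41.5 m


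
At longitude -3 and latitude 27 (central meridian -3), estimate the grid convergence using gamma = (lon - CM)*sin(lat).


gamma = (-3 - -3) * sin(27) = 0 * 0.45399 = 0.0 degrees

0.0 degrees


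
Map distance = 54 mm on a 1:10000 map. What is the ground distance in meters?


ground = 54 mm * 10000 / 1000 = 540.0 m

540.0 m


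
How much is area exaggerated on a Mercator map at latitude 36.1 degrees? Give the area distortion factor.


area_distortion = 1/cos^2(36.1) = 1.532

1.532


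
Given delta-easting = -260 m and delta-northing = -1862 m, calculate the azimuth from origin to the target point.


az = atan2(-260, -1862) = -172.1 deg
adjusted to 0-360: 187.9 degrees

187.9 degrees


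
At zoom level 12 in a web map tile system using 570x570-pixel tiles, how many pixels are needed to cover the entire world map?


tiles per axis = 2^12 = 4096
total tiles = 4096^2 = 16777216
pixels per axis = 4096 * 570 = 2334720
total pixels = 2334720^2 = 5450917478400

5450917478400 pixels


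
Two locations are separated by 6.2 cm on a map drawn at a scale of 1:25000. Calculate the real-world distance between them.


ground = 6.2 cm * 25000 / 100 = 1550.0 m = 1.55 km

1.55 km


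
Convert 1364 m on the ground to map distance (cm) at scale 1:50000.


map_cm = 1364 * 100 / 50000 = 2.728 cm ≈ 2.73 cm

2.73 cm


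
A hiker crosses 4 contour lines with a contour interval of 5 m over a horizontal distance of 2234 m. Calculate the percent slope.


elevation change = 4 * 5 = 20 m
slope = 20 / 2234 * 100 = 0.9%

0.9%


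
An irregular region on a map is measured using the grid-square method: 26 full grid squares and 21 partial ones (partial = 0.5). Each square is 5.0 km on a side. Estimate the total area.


effective squares = 26 + 21 * 0.5 = 36.5
area = 36.5 * 25.0 = 912.5 km^2

912.5 km^2


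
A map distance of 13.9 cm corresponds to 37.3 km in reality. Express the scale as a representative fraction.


ground = 37.3 km = 3730000 cm; RF denominator = ground / map = 3730000 / 13.9 ≈ 268345; RF = 1:268345

1:268345


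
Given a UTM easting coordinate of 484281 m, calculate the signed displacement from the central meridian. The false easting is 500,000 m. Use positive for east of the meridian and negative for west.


displacement = 484281 - 500000 = -15719 m

-15719 m


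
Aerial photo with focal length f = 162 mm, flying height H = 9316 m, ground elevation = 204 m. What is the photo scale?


scale = f / (H - h) = 162 mm / 9112 m = 162 / 9112000 = 1:56247

1:56247


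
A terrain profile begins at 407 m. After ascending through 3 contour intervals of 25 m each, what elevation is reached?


elevation = 407 + 3 * 25 = 482 m

482 m


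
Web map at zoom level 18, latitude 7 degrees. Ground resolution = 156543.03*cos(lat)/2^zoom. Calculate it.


res = 156543.03 * cos(7) / 2^18 = 156543.03 * 0.99254615 / 262144 = 0.59 m/pixel

0.59 m/pixel


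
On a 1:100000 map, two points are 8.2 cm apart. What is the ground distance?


ground = 8.2 cm * 100000 / 100 = 8200.0 m = 8.2 km

8.2 km


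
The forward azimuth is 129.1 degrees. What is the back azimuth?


back azimuth = (129.1 + 180) mod 360 = 309.1 degrees

309.1 degrees


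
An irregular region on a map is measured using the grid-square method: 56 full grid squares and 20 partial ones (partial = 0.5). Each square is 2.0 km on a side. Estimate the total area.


effective squares = 56 + 20 * 0.5 = 66.0
area = 66.0 * 4.0 = 264.0 km^2

264.0 km^2


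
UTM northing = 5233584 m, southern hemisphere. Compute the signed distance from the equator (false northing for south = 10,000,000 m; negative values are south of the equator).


For southern: actual = 5233584 - 10000000 = -4766416 m

-4766416 m


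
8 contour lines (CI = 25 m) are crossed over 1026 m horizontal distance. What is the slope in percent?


elevation change = 8 * 25 = 200 m
slope = 200 / 1026 * 100 = 19.5%

19.5%


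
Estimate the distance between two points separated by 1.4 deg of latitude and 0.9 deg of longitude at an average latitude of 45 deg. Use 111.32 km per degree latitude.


dlat_km = 1.4 * 111.32 = 155.848
dlon_km = 0.9 * 111.32 * cos(45) ≈ 70.844
dist = sqrt(155.848^2 + 70.844^2) ≈ 171.2 km

171.2 km


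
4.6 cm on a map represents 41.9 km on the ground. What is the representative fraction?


ground = 41.9 km = 4190000 cm; RF denominator = ground / map = 4190000 / 4.6 ≈ 910870; RF = 1:910870

1:910870


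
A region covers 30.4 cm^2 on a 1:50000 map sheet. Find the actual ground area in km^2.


ground_area = 30.4 * (50000/100)^2 = 7600000.0 m^2 = 7.6 km^2

7.6 km^2


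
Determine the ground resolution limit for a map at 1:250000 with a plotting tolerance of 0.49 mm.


ground = 0.49 mm * 250000 / 1000 = 122.5 m

122.5 m


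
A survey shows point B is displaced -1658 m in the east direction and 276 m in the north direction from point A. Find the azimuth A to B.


az = atan2(-1658, 276) = -80.5 deg
adjusted to 0-360: 279.5 degrees

279.5 degrees


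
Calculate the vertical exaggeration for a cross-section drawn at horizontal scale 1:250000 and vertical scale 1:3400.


VE = horizontal_scale / vertical_scale = 250000 / 3400 ≈ 73.5

73.5x


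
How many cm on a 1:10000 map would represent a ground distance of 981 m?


map_cm = 981 * 100 / 10000 = 9.81 cm

9.81 cm


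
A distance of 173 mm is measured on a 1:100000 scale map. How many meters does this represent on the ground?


ground = 173 mm * 100000 / 1000 = 17300.0 m

17300.0 m


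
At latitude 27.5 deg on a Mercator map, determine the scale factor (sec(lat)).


SF = 1 / cos(27.5) = 1 / 0.887011 = 1.127

1.127


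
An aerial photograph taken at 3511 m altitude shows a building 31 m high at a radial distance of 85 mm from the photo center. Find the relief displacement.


d = h * r / H = 31 * 85 / 3511 = 0.75 mm

0.75 mm


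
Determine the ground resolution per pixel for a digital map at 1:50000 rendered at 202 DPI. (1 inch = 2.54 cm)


pixel_cm = 2.54 / 202 ≈ 0.012574 cm
ground = pixel_cm * 50000 / 100 = 2.54 * 50000 / (202 * 100) = 127000 / 20200 ≈ 6.29 m

6.29 m


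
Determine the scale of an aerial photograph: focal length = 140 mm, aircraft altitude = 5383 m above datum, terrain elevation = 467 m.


scale = f / (H - h) = 140 mm / 4916 m = 140 / 4916000 = 1:35114

1:35114


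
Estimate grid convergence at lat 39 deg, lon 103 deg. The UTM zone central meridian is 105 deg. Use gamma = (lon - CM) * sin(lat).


gamma = (103 - 105) * sin(39) = -2 * 0.62932 = -1.259 degrees

-1.259 degrees


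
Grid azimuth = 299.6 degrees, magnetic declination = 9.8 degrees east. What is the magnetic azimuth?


magnetic azimuth = grid azimuth - declination (east +ve)
mag_az = 299.6 - 9.8 = 289.8 degrees

289.8 degrees


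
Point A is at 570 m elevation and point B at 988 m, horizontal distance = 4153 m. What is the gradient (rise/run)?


gradient = (988 - 570) / 4153 = 418 / 4153 = 0.1007

0.1007


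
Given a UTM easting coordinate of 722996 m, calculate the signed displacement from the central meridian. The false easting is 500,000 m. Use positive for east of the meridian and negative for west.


displacement = 722996 - 500000 = 222996 m

222996 m


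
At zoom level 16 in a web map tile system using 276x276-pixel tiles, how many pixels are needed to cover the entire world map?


tiles per axis = 2^16 = 65536
total tiles = 65536^2 = 4294967296
pixels per axis = 65536 * 276 = 18087936
total pixels = 18087936^2 = 327173428740096

327173428740096 pixels


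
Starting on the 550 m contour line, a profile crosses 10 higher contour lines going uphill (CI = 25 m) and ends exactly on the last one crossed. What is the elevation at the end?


elevation = 550 + 10 * 25 = 800 m

800 m


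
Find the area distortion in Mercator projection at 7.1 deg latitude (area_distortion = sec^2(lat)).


area_distortion = 1/cos^2(7.1) = 1.016

1.016


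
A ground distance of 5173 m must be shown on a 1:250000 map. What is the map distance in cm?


map_cm = 5173 * 100 / 250000 = 2.0692 cm ≈ 2.07 cm

2.07 cm


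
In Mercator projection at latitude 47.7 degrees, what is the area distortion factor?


area_distortion = 1/cos^2(47.7) = 2.208

2.208


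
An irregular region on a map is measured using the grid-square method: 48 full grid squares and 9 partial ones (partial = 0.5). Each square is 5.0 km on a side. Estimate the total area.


effective squares = 48 + 9 * 0.5 = 52.5
area = 52.5 * 25.0 = 1312.5 km^2

1312.5 km^2


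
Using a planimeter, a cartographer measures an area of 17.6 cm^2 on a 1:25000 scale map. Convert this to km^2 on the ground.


ground_area = 17.6 * (25000/100)^2 = 1100000.0 m^2 = 1.1 km^2

1.1 km^2


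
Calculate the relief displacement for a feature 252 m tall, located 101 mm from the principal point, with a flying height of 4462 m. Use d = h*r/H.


d = h * r / H = 252 * 101 / 4462 = 5.7 mm

5.7 mm


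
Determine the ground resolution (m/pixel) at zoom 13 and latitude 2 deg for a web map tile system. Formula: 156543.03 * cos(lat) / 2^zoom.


res = 156543.03 * cos(2) / 2^13 = 156543.03 * 0.99939083 / 8192 = 19.1 m/pixel

19.1 m/pixel


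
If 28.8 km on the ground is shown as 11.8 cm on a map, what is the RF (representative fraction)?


ground = 28.8 km = 2880000 cm; RF denominator = ground / map = 2880000 / 11.8 ≈ 244068; RF = 1:244068

1:244068


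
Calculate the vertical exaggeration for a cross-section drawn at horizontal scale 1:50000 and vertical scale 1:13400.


VE = horizontal_scale / vertical_scale = 50000 / 13400 ≈ 3.7

3.7x


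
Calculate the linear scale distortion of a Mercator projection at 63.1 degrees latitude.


SF = 1 / cos(63.1) = 1 / 0.452435 = 2.21

2.21


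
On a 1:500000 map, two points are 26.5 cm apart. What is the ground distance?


ground = 26.5 cm * 500000 / 100 = 132500.0 m = 132.5 km

132.5 km


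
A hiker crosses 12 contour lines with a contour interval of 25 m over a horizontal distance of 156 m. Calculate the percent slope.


elevation change = 12 * 25 = 300 m
slope = 300 / 156 * 100 = 192.3%

192.3%


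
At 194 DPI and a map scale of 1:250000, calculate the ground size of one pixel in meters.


pixel_cm = 2.54 / 194 ≈ 0.013093 cm
ground = pixel_cm * 250000 / 100 = 2.54 * 250000 / (194 * 100) = 635000 / 19400 ≈ 32.73 m

32.73 m


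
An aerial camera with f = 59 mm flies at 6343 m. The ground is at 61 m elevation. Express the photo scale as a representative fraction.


scale = f / (H - h) = 59 mm / 6282 m = 59 / 6282000 = 1:106475

1:106475


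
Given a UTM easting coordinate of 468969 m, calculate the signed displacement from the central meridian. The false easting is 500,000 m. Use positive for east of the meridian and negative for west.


displacement = 468969 - 500000 = -31031 m

-31031 m


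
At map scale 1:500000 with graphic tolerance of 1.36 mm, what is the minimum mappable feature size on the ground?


ground = 1.36 mm * 500000 / 1000 = 680.0 m

680.0 m


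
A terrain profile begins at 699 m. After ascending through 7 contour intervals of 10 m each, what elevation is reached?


elevation = 699 + 7 * 10 = 769 m

769 m


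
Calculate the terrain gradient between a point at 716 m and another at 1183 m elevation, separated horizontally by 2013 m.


gradient = (1183 - 716) / 2013 = 467 / 2013 = 0.232

0.232


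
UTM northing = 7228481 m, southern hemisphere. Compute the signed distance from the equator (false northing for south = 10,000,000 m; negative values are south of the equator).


For southern: actual = 7228481 - 10000000 = -2771519 m

-2771519 m


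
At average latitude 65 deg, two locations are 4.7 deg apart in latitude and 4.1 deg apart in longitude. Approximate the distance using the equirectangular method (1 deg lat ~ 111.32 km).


dlat_km = 4.7 * 111.32 = 523.204
dlon_km = 4.1 * 111.32 * cos(65) ≈ 192.888
dist = sqrt(523.204^2 + 192.888^2) ≈ 557.6 km

557.6 km


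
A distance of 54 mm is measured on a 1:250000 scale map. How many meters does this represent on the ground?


ground = 54 mm * 250000 / 1000 = 13500.0 m

13500.0 m


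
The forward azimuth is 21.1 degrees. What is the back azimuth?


back azimuth = (21.1 + 180) mod 360 = 201.1 degrees

201.1 degrees


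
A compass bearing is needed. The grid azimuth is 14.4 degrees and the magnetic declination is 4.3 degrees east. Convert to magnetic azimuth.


magnetic azimuth = grid azimuth - declination (east +ve)
mag_az = 14.4 - 4.3 = 10.1 degrees

10.1 degrees


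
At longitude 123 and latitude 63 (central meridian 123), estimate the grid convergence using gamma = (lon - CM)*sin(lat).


gamma = (123 - 123) * sin(63) = 0 * 0.891007 = 0.0 degrees

0.0 degrees


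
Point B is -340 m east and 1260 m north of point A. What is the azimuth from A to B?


az = atan2(-340, 1260) = -15.1 deg
adjusted to 0-360: 344.9 degrees

344.9 degrees


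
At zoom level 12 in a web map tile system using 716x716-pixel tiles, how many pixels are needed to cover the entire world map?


tiles per axis = 2^12 = 4096
total tiles = 4096^2 = 16777216
pixels per axis = 4096 * 716 = 2932736
total pixels = 2932736^2 = 8600940445696

8600940445696 pixels


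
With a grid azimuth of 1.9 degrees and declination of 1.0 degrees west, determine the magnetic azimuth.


magnetic azimuth = grid azimuth - declination (east +ve)
mag_az = 1.9 - -1.0 = 2.9 degrees

2.9 degrees


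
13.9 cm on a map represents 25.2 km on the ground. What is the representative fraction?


ground = 25.2 km = 2520000 cm; RF denominator = ground / map = 2520000 / 13.9 ≈ 181295; RF = 1:181295

1:181295


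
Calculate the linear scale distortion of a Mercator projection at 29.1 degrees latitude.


SF = 1 / cos(29.1) = 1 / 0.873772 = 1.144

1.144


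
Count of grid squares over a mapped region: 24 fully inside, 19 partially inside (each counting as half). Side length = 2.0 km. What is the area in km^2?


effective squares = 24 + 19 * 0.5 = 33.5
area = 33.5 * 4.0 = 134.0 km^2

134.0 km^2


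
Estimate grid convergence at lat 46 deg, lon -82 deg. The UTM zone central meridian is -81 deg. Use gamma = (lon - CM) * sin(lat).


gamma = (-82 - -81) * sin(46) = -1 * 0.71934 = -0.719 degrees

-0.719 degrees


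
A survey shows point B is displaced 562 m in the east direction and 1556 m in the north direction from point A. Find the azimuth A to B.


az = atan2(562, 1556) = 19.9 deg
adjusted to 0-360: 19.9 degrees

19.9 degrees


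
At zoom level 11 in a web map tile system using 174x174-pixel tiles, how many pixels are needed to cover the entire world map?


tiles per axis = 2^11 = 2048
total tiles = 2048^2 = 4194304
pixels per axis = 2048 * 174 = 356352
total pixels = 356352^2 = 126986747904

126986747904 pixels


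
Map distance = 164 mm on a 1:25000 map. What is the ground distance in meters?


ground = 164 mm * 25000 / 1000 = 4100.0 m

4100.0 m


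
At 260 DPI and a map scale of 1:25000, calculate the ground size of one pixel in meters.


pixel_cm = 2.54 / 260 ≈ 0.009769 cm
ground = pixel_cm * 25000 / 100 = 2.54 * 25000 / (260 * 100) = 63500 / 26000 ≈ 2.44 m

2.44 m


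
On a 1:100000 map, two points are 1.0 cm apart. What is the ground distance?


ground = 1.0 cm * 100000 / 100 = 1000.0 m = 1.0 km

1.0 km


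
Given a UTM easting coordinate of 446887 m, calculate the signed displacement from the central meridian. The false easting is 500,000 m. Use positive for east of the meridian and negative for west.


displacement = 446887 - 500000 = -53113 m

-53113 m


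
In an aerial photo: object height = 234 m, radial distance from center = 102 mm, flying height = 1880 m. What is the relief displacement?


d = h * r / H = 234 * 102 / 1880 = 12.7 mm

12.7 mm


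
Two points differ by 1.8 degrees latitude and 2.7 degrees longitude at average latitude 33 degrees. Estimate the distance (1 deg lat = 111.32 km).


dlat_km = 1.8 * 111.32 = 200.376
dlon_km = 2.7 * 111.32 * cos(33) ≈ 252.074
dist = sqrt(200.376^2 + 252.074^2) ≈ 322.0 km

322.0 km


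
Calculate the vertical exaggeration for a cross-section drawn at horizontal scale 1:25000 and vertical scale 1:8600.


VE = horizontal_scale / vertical_scale = 25000 / 8600 ≈ 2.9

2.9x


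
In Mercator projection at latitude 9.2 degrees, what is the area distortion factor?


area_distortion = 1/cos^2(9.2) = 1.026

1.026


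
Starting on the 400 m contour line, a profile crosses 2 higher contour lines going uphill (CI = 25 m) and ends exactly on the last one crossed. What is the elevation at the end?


elevation = 400 + 2 * 25 = 450 m

450 m


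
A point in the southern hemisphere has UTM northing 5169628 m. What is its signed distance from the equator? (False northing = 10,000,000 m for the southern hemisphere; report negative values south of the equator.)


For southern: actual = 5169628 - 10000000 = -4830372 m

-4830372 m


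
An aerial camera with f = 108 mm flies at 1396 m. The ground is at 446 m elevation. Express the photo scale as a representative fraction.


scale = f / (H - h) = 108 mm / 950 m = 108 / 950000 = 1:8796

1:8796
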